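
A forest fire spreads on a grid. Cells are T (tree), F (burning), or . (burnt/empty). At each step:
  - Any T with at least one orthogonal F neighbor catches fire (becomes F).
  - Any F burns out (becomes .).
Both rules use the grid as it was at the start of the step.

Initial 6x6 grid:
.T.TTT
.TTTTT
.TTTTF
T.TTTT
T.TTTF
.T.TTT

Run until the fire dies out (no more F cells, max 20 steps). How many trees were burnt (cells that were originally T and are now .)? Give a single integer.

Step 1: +5 fires, +2 burnt (F count now 5)
Step 2: +6 fires, +5 burnt (F count now 6)
Step 3: +6 fires, +6 burnt (F count now 6)
Step 4: +4 fires, +6 burnt (F count now 4)
Step 5: +1 fires, +4 burnt (F count now 1)
Step 6: +1 fires, +1 burnt (F count now 1)
Step 7: +0 fires, +1 burnt (F count now 0)
Fire out after step 7
Initially T: 26, now '.': 33
Total burnt (originally-T cells now '.'): 23

Answer: 23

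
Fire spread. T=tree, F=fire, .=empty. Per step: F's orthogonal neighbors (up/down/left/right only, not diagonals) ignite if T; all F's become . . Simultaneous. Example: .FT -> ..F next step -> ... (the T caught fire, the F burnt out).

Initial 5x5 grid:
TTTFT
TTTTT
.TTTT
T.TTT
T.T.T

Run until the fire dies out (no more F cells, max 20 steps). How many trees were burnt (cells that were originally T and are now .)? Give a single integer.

Answer: 18

Derivation:
Step 1: +3 fires, +1 burnt (F count now 3)
Step 2: +4 fires, +3 burnt (F count now 4)
Step 3: +5 fires, +4 burnt (F count now 5)
Step 4: +4 fires, +5 burnt (F count now 4)
Step 5: +2 fires, +4 burnt (F count now 2)
Step 6: +0 fires, +2 burnt (F count now 0)
Fire out after step 6
Initially T: 20, now '.': 23
Total burnt (originally-T cells now '.'): 18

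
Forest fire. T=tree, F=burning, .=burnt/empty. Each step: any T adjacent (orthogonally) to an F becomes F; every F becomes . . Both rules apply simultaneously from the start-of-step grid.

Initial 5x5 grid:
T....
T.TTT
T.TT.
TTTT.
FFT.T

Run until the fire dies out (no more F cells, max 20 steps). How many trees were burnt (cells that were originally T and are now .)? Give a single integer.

Answer: 13

Derivation:
Step 1: +3 fires, +2 burnt (F count now 3)
Step 2: +2 fires, +3 burnt (F count now 2)
Step 3: +3 fires, +2 burnt (F count now 3)
Step 4: +3 fires, +3 burnt (F count now 3)
Step 5: +1 fires, +3 burnt (F count now 1)
Step 6: +1 fires, +1 burnt (F count now 1)
Step 7: +0 fires, +1 burnt (F count now 0)
Fire out after step 7
Initially T: 14, now '.': 24
Total burnt (originally-T cells now '.'): 13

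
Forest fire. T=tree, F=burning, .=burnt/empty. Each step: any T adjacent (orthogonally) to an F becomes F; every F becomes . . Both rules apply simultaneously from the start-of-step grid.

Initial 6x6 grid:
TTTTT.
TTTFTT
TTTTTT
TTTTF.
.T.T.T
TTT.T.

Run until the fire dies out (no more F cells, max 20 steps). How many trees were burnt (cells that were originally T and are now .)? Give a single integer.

Step 1: +6 fires, +2 burnt (F count now 6)
Step 2: +8 fires, +6 burnt (F count now 8)
Step 3: +4 fires, +8 burnt (F count now 4)
Step 4: +4 fires, +4 burnt (F count now 4)
Step 5: +1 fires, +4 burnt (F count now 1)
Step 6: +2 fires, +1 burnt (F count now 2)
Step 7: +0 fires, +2 burnt (F count now 0)
Fire out after step 7
Initially T: 27, now '.': 34
Total burnt (originally-T cells now '.'): 25

Answer: 25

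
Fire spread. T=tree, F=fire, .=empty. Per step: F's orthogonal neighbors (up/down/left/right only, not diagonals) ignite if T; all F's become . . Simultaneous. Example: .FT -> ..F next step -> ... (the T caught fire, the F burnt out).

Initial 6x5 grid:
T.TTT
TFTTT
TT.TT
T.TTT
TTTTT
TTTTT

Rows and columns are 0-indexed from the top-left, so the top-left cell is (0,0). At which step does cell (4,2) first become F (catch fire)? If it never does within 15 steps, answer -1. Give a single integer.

Step 1: cell (4,2)='T' (+3 fires, +1 burnt)
Step 2: cell (4,2)='T' (+4 fires, +3 burnt)
Step 3: cell (4,2)='T' (+4 fires, +4 burnt)
Step 4: cell (4,2)='T' (+4 fires, +4 burnt)
Step 5: cell (4,2)='T' (+5 fires, +4 burnt)
Step 6: cell (4,2)='F' (+4 fires, +5 burnt)
  -> target ignites at step 6
Step 7: cell (4,2)='.' (+2 fires, +4 burnt)
Step 8: cell (4,2)='.' (+0 fires, +2 burnt)
  fire out at step 8

6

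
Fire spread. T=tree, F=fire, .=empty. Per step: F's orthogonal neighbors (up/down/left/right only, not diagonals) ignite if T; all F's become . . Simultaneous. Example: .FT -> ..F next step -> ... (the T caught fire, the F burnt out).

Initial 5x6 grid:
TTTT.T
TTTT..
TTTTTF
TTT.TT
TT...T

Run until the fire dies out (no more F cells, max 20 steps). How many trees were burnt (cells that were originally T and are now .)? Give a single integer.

Answer: 21

Derivation:
Step 1: +2 fires, +1 burnt (F count now 2)
Step 2: +3 fires, +2 burnt (F count now 3)
Step 3: +2 fires, +3 burnt (F count now 2)
Step 4: +4 fires, +2 burnt (F count now 4)
Step 5: +4 fires, +4 burnt (F count now 4)
Step 6: +4 fires, +4 burnt (F count now 4)
Step 7: +2 fires, +4 burnt (F count now 2)
Step 8: +0 fires, +2 burnt (F count now 0)
Fire out after step 8
Initially T: 22, now '.': 29
Total burnt (originally-T cells now '.'): 21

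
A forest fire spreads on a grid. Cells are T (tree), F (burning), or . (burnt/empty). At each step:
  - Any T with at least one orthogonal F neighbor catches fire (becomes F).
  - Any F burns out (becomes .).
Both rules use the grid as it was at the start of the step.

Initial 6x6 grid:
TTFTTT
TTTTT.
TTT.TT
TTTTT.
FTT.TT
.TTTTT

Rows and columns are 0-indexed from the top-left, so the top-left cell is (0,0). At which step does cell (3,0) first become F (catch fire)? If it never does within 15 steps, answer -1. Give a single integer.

Step 1: cell (3,0)='F' (+5 fires, +2 burnt)
  -> target ignites at step 1
Step 2: cell (3,0)='.' (+9 fires, +5 burnt)
Step 3: cell (3,0)='.' (+6 fires, +9 burnt)
Step 4: cell (3,0)='.' (+3 fires, +6 burnt)
Step 5: cell (3,0)='.' (+3 fires, +3 burnt)
Step 6: cell (3,0)='.' (+2 fires, +3 burnt)
Step 7: cell (3,0)='.' (+1 fires, +2 burnt)
Step 8: cell (3,0)='.' (+0 fires, +1 burnt)
  fire out at step 8

1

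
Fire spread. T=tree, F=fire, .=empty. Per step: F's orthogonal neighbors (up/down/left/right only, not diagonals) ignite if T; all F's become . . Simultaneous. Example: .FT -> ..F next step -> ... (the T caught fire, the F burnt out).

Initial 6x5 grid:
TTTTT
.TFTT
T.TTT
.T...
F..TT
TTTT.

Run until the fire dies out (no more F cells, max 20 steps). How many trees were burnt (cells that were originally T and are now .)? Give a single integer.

Step 1: +5 fires, +2 burnt (F count now 5)
Step 2: +5 fires, +5 burnt (F count now 5)
Step 3: +4 fires, +5 burnt (F count now 4)
Step 4: +1 fires, +4 burnt (F count now 1)
Step 5: +1 fires, +1 burnt (F count now 1)
Step 6: +1 fires, +1 burnt (F count now 1)
Step 7: +0 fires, +1 burnt (F count now 0)
Fire out after step 7
Initially T: 19, now '.': 28
Total burnt (originally-T cells now '.'): 17

Answer: 17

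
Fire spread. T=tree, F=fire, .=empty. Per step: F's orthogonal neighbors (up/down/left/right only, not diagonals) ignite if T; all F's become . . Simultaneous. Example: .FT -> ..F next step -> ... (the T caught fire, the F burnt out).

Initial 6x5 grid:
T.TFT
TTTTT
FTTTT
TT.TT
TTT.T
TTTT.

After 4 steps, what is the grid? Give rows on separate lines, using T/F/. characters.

Step 1: 6 trees catch fire, 2 burn out
  T.F.F
  FTTFT
  .FTTT
  FT.TT
  TTT.T
  TTTT.
Step 2: 8 trees catch fire, 6 burn out
  F....
  .FF.F
  ..FFT
  .F.TT
  FTT.T
  TTTT.
Step 3: 4 trees catch fire, 8 burn out
  .....
  .....
  ....F
  ...FT
  .FT.T
  FTTT.
Step 4: 3 trees catch fire, 4 burn out
  .....
  .....
  .....
  ....F
  ..F.T
  .FTT.

.....
.....
.....
....F
..F.T
.FTT.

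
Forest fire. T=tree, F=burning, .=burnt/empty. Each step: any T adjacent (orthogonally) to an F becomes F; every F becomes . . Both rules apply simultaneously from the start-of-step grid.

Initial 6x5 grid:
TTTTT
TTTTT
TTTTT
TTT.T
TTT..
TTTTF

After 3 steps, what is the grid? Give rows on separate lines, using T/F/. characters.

Step 1: 1 trees catch fire, 1 burn out
  TTTTT
  TTTTT
  TTTTT
  TTT.T
  TTT..
  TTTF.
Step 2: 1 trees catch fire, 1 burn out
  TTTTT
  TTTTT
  TTTTT
  TTT.T
  TTT..
  TTF..
Step 3: 2 trees catch fire, 1 burn out
  TTTTT
  TTTTT
  TTTTT
  TTT.T
  TTF..
  TF...

TTTTT
TTTTT
TTTTT
TTT.T
TTF..
TF...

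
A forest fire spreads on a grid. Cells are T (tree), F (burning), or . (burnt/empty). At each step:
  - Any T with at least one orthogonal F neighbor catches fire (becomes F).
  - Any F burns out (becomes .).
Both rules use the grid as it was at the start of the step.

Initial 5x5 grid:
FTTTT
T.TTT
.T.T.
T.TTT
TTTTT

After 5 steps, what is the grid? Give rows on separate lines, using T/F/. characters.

Step 1: 2 trees catch fire, 1 burn out
  .FTTT
  F.TTT
  .T.T.
  T.TTT
  TTTTT
Step 2: 1 trees catch fire, 2 burn out
  ..FTT
  ..TTT
  .T.T.
  T.TTT
  TTTTT
Step 3: 2 trees catch fire, 1 burn out
  ...FT
  ..FTT
  .T.T.
  T.TTT
  TTTTT
Step 4: 2 trees catch fire, 2 burn out
  ....F
  ...FT
  .T.T.
  T.TTT
  TTTTT
Step 5: 2 trees catch fire, 2 burn out
  .....
  ....F
  .T.F.
  T.TTT
  TTTTT

.....
....F
.T.F.
T.TTT
TTTTT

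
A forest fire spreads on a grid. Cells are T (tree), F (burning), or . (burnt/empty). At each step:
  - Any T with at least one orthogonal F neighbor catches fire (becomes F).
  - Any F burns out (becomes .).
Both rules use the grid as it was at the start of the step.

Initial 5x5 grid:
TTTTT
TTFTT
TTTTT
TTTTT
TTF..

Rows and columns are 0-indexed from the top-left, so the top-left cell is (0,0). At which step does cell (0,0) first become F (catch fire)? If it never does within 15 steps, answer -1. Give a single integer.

Step 1: cell (0,0)='T' (+6 fires, +2 burnt)
Step 2: cell (0,0)='T' (+9 fires, +6 burnt)
Step 3: cell (0,0)='F' (+6 fires, +9 burnt)
  -> target ignites at step 3
Step 4: cell (0,0)='.' (+0 fires, +6 burnt)
  fire out at step 4

3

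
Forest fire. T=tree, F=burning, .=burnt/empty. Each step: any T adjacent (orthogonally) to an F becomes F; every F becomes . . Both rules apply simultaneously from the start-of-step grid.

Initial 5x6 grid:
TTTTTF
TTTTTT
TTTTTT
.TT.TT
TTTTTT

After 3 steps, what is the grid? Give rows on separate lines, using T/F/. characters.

Step 1: 2 trees catch fire, 1 burn out
  TTTTF.
  TTTTTF
  TTTTTT
  .TT.TT
  TTTTTT
Step 2: 3 trees catch fire, 2 burn out
  TTTF..
  TTTTF.
  TTTTTF
  .TT.TT
  TTTTTT
Step 3: 4 trees catch fire, 3 burn out
  TTF...
  TTTF..
  TTTTF.
  .TT.TF
  TTTTTT

TTF...
TTTF..
TTTTF.
.TT.TF
TTTTTT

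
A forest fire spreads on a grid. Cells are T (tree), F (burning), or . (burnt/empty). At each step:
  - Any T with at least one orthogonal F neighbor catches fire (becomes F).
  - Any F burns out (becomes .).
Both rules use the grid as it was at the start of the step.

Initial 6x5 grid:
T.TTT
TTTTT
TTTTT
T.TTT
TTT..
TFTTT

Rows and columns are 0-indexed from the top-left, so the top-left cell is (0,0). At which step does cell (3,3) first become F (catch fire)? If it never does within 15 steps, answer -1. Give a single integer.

Step 1: cell (3,3)='T' (+3 fires, +1 burnt)
Step 2: cell (3,3)='T' (+3 fires, +3 burnt)
Step 3: cell (3,3)='T' (+3 fires, +3 burnt)
Step 4: cell (3,3)='F' (+3 fires, +3 burnt)
  -> target ignites at step 4
Step 5: cell (3,3)='.' (+5 fires, +3 burnt)
Step 6: cell (3,3)='.' (+5 fires, +5 burnt)
Step 7: cell (3,3)='.' (+2 fires, +5 burnt)
Step 8: cell (3,3)='.' (+1 fires, +2 burnt)
Step 9: cell (3,3)='.' (+0 fires, +1 burnt)
  fire out at step 9

4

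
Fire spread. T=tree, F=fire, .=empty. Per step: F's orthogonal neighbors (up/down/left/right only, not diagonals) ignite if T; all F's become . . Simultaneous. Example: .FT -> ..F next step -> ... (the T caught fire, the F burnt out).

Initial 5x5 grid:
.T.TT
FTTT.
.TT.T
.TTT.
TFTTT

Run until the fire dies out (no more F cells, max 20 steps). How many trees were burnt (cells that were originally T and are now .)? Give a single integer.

Step 1: +4 fires, +2 burnt (F count now 4)
Step 2: +5 fires, +4 burnt (F count now 5)
Step 3: +4 fires, +5 burnt (F count now 4)
Step 4: +1 fires, +4 burnt (F count now 1)
Step 5: +1 fires, +1 burnt (F count now 1)
Step 6: +0 fires, +1 burnt (F count now 0)
Fire out after step 6
Initially T: 16, now '.': 24
Total burnt (originally-T cells now '.'): 15

Answer: 15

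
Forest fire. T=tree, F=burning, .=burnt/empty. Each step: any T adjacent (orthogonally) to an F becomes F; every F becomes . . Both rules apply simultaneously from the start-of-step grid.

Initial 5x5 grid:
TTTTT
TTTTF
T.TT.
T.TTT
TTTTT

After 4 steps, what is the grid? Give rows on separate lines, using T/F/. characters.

Step 1: 2 trees catch fire, 1 burn out
  TTTTF
  TTTF.
  T.TT.
  T.TTT
  TTTTT
Step 2: 3 trees catch fire, 2 burn out
  TTTF.
  TTF..
  T.TF.
  T.TTT
  TTTTT
Step 3: 4 trees catch fire, 3 burn out
  TTF..
  TF...
  T.F..
  T.TFT
  TTTTT
Step 4: 5 trees catch fire, 4 burn out
  TF...
  F....
  T....
  T.F.F
  TTTFT

TF...
F....
T....
T.F.F
TTTFT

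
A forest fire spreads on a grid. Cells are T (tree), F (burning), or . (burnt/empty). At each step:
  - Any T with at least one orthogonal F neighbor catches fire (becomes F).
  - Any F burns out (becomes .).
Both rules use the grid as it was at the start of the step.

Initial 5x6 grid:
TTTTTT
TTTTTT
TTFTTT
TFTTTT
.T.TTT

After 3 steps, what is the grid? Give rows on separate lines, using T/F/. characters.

Step 1: 6 trees catch fire, 2 burn out
  TTTTTT
  TTFTTT
  TF.FTT
  F.FTTT
  .F.TTT
Step 2: 6 trees catch fire, 6 burn out
  TTFTTT
  TF.FTT
  F...FT
  ...FTT
  ...TTT
Step 3: 7 trees catch fire, 6 burn out
  TF.FTT
  F...FT
  .....F
  ....FT
  ...FTT

TF.FTT
F...FT
.....F
....FT
...FTT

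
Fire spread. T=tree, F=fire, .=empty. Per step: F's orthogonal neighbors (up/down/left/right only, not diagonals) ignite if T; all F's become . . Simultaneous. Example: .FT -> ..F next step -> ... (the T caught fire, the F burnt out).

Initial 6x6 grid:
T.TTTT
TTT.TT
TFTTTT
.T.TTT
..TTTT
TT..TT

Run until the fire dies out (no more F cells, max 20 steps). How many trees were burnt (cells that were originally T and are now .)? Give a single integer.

Step 1: +4 fires, +1 burnt (F count now 4)
Step 2: +3 fires, +4 burnt (F count now 3)
Step 3: +4 fires, +3 burnt (F count now 4)
Step 4: +5 fires, +4 burnt (F count now 5)
Step 5: +5 fires, +5 burnt (F count now 5)
Step 6: +3 fires, +5 burnt (F count now 3)
Step 7: +1 fires, +3 burnt (F count now 1)
Step 8: +0 fires, +1 burnt (F count now 0)
Fire out after step 8
Initially T: 27, now '.': 34
Total burnt (originally-T cells now '.'): 25

Answer: 25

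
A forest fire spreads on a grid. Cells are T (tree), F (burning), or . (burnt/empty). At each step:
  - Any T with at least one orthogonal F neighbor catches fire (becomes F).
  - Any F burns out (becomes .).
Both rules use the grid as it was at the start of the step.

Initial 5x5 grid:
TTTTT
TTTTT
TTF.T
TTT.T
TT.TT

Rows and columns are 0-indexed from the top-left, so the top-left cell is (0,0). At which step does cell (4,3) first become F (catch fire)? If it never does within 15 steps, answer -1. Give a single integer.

Step 1: cell (4,3)='T' (+3 fires, +1 burnt)
Step 2: cell (4,3)='T' (+5 fires, +3 burnt)
Step 3: cell (4,3)='T' (+6 fires, +5 burnt)
Step 4: cell (4,3)='T' (+4 fires, +6 burnt)
Step 5: cell (4,3)='T' (+1 fires, +4 burnt)
Step 6: cell (4,3)='T' (+1 fires, +1 burnt)
Step 7: cell (4,3)='F' (+1 fires, +1 burnt)
  -> target ignites at step 7
Step 8: cell (4,3)='.' (+0 fires, +1 burnt)
  fire out at step 8

7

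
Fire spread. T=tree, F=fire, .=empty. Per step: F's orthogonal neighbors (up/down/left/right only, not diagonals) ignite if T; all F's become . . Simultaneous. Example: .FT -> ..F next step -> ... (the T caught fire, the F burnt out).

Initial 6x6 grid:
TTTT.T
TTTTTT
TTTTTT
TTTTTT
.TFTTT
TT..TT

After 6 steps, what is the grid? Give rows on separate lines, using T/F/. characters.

Step 1: 3 trees catch fire, 1 burn out
  TTTT.T
  TTTTTT
  TTTTTT
  TTFTTT
  .F.FTT
  TT..TT
Step 2: 5 trees catch fire, 3 burn out
  TTTT.T
  TTTTTT
  TTFTTT
  TF.FTT
  ....FT
  TF..TT
Step 3: 8 trees catch fire, 5 burn out
  TTTT.T
  TTFTTT
  TF.FTT
  F...FT
  .....F
  F...FT
Step 4: 7 trees catch fire, 8 burn out
  TTFT.T
  TF.FTT
  F...FT
  .....F
  ......
  .....F
Step 5: 5 trees catch fire, 7 burn out
  TF.F.T
  F...FT
  .....F
  ......
  ......
  ......
Step 6: 2 trees catch fire, 5 burn out
  F....T
  .....F
  ......
  ......
  ......
  ......

F....T
.....F
......
......
......
......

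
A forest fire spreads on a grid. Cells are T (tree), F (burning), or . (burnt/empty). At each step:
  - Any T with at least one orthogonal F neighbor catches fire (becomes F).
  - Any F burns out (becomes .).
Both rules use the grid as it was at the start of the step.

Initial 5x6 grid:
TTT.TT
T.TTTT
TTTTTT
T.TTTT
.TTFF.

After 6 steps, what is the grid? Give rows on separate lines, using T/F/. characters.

Step 1: 3 trees catch fire, 2 burn out
  TTT.TT
  T.TTTT
  TTTTTT
  T.TFFT
  .TF...
Step 2: 5 trees catch fire, 3 burn out
  TTT.TT
  T.TTTT
  TTTFFT
  T.F..F
  .F....
Step 3: 4 trees catch fire, 5 burn out
  TTT.TT
  T.TFFT
  TTF..F
  T.....
  ......
Step 4: 4 trees catch fire, 4 burn out
  TTT.FT
  T.F..F
  TF....
  T.....
  ......
Step 5: 3 trees catch fire, 4 burn out
  TTF..F
  T.....
  F.....
  T.....
  ......
Step 6: 3 trees catch fire, 3 burn out
  TF....
  F.....
  ......
  F.....
  ......

TF....
F.....
......
F.....
......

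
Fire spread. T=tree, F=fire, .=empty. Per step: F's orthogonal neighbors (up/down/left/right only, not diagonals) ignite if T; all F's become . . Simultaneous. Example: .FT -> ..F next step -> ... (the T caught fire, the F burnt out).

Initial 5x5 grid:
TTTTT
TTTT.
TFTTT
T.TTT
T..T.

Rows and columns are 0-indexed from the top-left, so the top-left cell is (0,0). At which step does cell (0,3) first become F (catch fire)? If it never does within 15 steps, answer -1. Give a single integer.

Step 1: cell (0,3)='T' (+3 fires, +1 burnt)
Step 2: cell (0,3)='T' (+6 fires, +3 burnt)
Step 3: cell (0,3)='T' (+6 fires, +6 burnt)
Step 4: cell (0,3)='F' (+3 fires, +6 burnt)
  -> target ignites at step 4
Step 5: cell (0,3)='.' (+1 fires, +3 burnt)
Step 6: cell (0,3)='.' (+0 fires, +1 burnt)
  fire out at step 6

4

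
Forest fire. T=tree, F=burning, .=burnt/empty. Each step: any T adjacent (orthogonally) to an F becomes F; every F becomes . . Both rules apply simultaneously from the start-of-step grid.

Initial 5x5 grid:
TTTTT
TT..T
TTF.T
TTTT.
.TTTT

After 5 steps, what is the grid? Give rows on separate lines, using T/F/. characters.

Step 1: 2 trees catch fire, 1 burn out
  TTTTT
  TT..T
  TF..T
  TTFT.
  .TTTT
Step 2: 5 trees catch fire, 2 burn out
  TTTTT
  TF..T
  F...T
  TF.F.
  .TFTT
Step 3: 5 trees catch fire, 5 burn out
  TFTTT
  F...T
  ....T
  F....
  .F.FT
Step 4: 3 trees catch fire, 5 burn out
  F.FTT
  ....T
  ....T
  .....
  ....F
Step 5: 1 trees catch fire, 3 burn out
  ...FT
  ....T
  ....T
  .....
  .....

...FT
....T
....T
.....
.....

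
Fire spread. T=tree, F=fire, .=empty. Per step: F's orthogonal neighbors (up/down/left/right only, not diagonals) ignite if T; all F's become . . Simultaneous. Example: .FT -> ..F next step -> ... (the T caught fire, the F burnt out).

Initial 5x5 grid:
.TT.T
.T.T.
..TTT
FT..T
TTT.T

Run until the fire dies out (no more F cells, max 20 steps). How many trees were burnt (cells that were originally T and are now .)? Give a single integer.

Answer: 4

Derivation:
Step 1: +2 fires, +1 burnt (F count now 2)
Step 2: +1 fires, +2 burnt (F count now 1)
Step 3: +1 fires, +1 burnt (F count now 1)
Step 4: +0 fires, +1 burnt (F count now 0)
Fire out after step 4
Initially T: 14, now '.': 15
Total burnt (originally-T cells now '.'): 4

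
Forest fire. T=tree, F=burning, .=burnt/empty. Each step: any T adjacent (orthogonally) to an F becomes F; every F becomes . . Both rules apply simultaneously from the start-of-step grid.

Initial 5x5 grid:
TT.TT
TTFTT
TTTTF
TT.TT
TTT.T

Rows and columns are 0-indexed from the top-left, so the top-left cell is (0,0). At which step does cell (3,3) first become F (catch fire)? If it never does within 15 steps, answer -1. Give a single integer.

Step 1: cell (3,3)='T' (+6 fires, +2 burnt)
Step 2: cell (3,3)='F' (+7 fires, +6 burnt)
  -> target ignites at step 2
Step 3: cell (3,3)='.' (+3 fires, +7 burnt)
Step 4: cell (3,3)='.' (+2 fires, +3 burnt)
Step 5: cell (3,3)='.' (+2 fires, +2 burnt)
Step 6: cell (3,3)='.' (+0 fires, +2 burnt)
  fire out at step 6

2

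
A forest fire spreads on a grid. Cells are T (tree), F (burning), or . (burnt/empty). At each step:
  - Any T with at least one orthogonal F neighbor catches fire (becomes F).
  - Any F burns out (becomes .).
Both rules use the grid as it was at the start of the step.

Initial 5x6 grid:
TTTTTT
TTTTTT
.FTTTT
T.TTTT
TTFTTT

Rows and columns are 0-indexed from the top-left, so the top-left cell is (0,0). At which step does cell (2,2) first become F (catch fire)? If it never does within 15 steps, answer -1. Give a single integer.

Step 1: cell (2,2)='F' (+5 fires, +2 burnt)
  -> target ignites at step 1
Step 2: cell (2,2)='.' (+7 fires, +5 burnt)
Step 3: cell (2,2)='.' (+7 fires, +7 burnt)
Step 4: cell (2,2)='.' (+4 fires, +7 burnt)
Step 5: cell (2,2)='.' (+2 fires, +4 burnt)
Step 6: cell (2,2)='.' (+1 fires, +2 burnt)
Step 7: cell (2,2)='.' (+0 fires, +1 burnt)
  fire out at step 7

1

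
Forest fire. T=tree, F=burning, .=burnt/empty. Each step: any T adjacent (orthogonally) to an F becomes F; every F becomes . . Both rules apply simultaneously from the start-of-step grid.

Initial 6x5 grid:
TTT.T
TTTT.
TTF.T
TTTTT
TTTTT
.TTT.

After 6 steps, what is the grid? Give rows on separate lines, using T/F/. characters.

Step 1: 3 trees catch fire, 1 burn out
  TTT.T
  TTFT.
  TF..T
  TTFTT
  TTTTT
  .TTT.
Step 2: 7 trees catch fire, 3 burn out
  TTF.T
  TF.F.
  F...T
  TF.FT
  TTFTT
  .TTT.
Step 3: 7 trees catch fire, 7 burn out
  TF..T
  F....
  ....T
  F...F
  TF.FT
  .TFT.
Step 4: 6 trees catch fire, 7 burn out
  F...T
  .....
  ....F
  .....
  F...F
  .F.F.
Step 5: 0 trees catch fire, 6 burn out
  ....T
  .....
  .....
  .....
  .....
  .....
Step 6: 0 trees catch fire, 0 burn out
  ....T
  .....
  .....
  .....
  .....
  .....

....T
.....
.....
.....
.....
.....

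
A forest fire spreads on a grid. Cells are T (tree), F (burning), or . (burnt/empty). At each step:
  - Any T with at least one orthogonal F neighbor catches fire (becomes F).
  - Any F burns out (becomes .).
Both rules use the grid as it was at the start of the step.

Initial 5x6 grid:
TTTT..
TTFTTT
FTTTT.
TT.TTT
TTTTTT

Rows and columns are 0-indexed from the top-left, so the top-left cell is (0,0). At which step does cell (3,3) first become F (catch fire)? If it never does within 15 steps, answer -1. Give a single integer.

Step 1: cell (3,3)='T' (+7 fires, +2 burnt)
Step 2: cell (3,3)='T' (+7 fires, +7 burnt)
Step 3: cell (3,3)='F' (+4 fires, +7 burnt)
  -> target ignites at step 3
Step 4: cell (3,3)='.' (+3 fires, +4 burnt)
Step 5: cell (3,3)='.' (+2 fires, +3 burnt)
Step 6: cell (3,3)='.' (+1 fires, +2 burnt)
Step 7: cell (3,3)='.' (+0 fires, +1 burnt)
  fire out at step 7

3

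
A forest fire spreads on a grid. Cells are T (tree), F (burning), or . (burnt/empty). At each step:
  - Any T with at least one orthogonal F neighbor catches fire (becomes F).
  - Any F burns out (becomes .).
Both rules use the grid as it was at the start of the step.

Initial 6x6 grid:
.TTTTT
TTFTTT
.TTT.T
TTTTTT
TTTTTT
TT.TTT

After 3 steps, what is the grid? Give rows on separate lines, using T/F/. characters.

Step 1: 4 trees catch fire, 1 burn out
  .TFTTT
  TF.FTT
  .TFT.T
  TTTTTT
  TTTTTT
  TT.TTT
Step 2: 7 trees catch fire, 4 burn out
  .F.FTT
  F...FT
  .F.F.T
  TTFTTT
  TTTTTT
  TT.TTT
Step 3: 5 trees catch fire, 7 burn out
  ....FT
  .....F
  .....T
  TF.FTT
  TTFTTT
  TT.TTT

....FT
.....F
.....T
TF.FTT
TTFTTT
TT.TTT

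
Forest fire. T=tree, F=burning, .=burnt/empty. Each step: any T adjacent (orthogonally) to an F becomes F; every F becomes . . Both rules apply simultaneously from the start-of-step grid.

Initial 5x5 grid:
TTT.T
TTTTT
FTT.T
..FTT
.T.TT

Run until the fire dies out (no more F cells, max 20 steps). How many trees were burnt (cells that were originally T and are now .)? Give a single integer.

Answer: 16

Derivation:
Step 1: +4 fires, +2 burnt (F count now 4)
Step 2: +5 fires, +4 burnt (F count now 5)
Step 3: +5 fires, +5 burnt (F count now 5)
Step 4: +1 fires, +5 burnt (F count now 1)
Step 5: +1 fires, +1 burnt (F count now 1)
Step 6: +0 fires, +1 burnt (F count now 0)
Fire out after step 6
Initially T: 17, now '.': 24
Total burnt (originally-T cells now '.'): 16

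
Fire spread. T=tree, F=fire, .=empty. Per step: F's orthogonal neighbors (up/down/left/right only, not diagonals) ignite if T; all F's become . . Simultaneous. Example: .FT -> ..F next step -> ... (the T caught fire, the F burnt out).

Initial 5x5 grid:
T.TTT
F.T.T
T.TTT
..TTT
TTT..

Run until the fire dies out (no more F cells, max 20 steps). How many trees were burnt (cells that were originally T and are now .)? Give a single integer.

Step 1: +2 fires, +1 burnt (F count now 2)
Step 2: +0 fires, +2 burnt (F count now 0)
Fire out after step 2
Initially T: 16, now '.': 11
Total burnt (originally-T cells now '.'): 2

Answer: 2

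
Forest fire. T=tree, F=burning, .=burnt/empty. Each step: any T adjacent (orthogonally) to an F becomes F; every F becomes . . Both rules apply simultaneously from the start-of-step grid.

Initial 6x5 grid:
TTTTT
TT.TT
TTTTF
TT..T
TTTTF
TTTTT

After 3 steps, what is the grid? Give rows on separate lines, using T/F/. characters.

Step 1: 5 trees catch fire, 2 burn out
  TTTTT
  TT.TF
  TTTF.
  TT..F
  TTTF.
  TTTTF
Step 2: 5 trees catch fire, 5 burn out
  TTTTF
  TT.F.
  TTF..
  TT...
  TTF..
  TTTF.
Step 3: 4 trees catch fire, 5 burn out
  TTTF.
  TT...
  TF...
  TT...
  TF...
  TTF..

TTTF.
TT...
TF...
TT...
TF...
TTF..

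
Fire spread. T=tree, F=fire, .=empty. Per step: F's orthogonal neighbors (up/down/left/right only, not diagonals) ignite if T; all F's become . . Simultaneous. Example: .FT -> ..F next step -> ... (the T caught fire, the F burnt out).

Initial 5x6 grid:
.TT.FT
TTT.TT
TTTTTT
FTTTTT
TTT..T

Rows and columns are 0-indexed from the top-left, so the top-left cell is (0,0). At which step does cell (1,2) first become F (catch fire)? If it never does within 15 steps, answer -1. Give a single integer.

Step 1: cell (1,2)='T' (+5 fires, +2 burnt)
Step 2: cell (1,2)='T' (+6 fires, +5 burnt)
Step 3: cell (1,2)='T' (+7 fires, +6 burnt)
Step 4: cell (1,2)='F' (+3 fires, +7 burnt)
  -> target ignites at step 4
Step 5: cell (1,2)='.' (+2 fires, +3 burnt)
Step 6: cell (1,2)='.' (+0 fires, +2 burnt)
  fire out at step 6

4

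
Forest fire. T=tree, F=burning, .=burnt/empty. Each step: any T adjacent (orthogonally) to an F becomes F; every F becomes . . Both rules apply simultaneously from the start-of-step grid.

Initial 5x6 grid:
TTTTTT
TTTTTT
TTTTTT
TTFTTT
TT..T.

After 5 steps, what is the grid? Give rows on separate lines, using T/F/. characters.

Step 1: 3 trees catch fire, 1 burn out
  TTTTTT
  TTTTTT
  TTFTTT
  TF.FTT
  TT..T.
Step 2: 6 trees catch fire, 3 burn out
  TTTTTT
  TTFTTT
  TF.FTT
  F...FT
  TF..T.
Step 3: 8 trees catch fire, 6 burn out
  TTFTTT
  TF.FTT
  F...FT
  .....F
  F...F.
Step 4: 5 trees catch fire, 8 burn out
  TF.FTT
  F...FT
  .....F
  ......
  ......
Step 5: 3 trees catch fire, 5 burn out
  F...FT
  .....F
  ......
  ......
  ......

F...FT
.....F
......
......
......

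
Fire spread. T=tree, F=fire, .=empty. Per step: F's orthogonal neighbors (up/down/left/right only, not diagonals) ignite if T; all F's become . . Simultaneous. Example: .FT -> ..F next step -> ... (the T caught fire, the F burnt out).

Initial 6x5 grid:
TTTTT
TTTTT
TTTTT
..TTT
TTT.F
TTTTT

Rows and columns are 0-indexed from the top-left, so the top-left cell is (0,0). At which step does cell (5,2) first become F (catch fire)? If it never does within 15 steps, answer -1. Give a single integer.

Step 1: cell (5,2)='T' (+2 fires, +1 burnt)
Step 2: cell (5,2)='T' (+3 fires, +2 burnt)
Step 3: cell (5,2)='F' (+4 fires, +3 burnt)
  -> target ignites at step 3
Step 4: cell (5,2)='.' (+5 fires, +4 burnt)
Step 5: cell (5,2)='.' (+5 fires, +5 burnt)
Step 6: cell (5,2)='.' (+4 fires, +5 burnt)
Step 7: cell (5,2)='.' (+2 fires, +4 burnt)
Step 8: cell (5,2)='.' (+1 fires, +2 burnt)
Step 9: cell (5,2)='.' (+0 fires, +1 burnt)
  fire out at step 9

3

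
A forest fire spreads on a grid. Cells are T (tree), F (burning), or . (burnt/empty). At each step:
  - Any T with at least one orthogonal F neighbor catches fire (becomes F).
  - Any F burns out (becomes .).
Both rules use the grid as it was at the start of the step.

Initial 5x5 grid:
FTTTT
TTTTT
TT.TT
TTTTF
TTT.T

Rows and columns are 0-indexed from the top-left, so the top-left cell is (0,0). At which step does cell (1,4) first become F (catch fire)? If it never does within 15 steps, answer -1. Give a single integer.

Step 1: cell (1,4)='T' (+5 fires, +2 burnt)
Step 2: cell (1,4)='F' (+6 fires, +5 burnt)
  -> target ignites at step 2
Step 3: cell (1,4)='.' (+8 fires, +6 burnt)
Step 4: cell (1,4)='.' (+2 fires, +8 burnt)
Step 5: cell (1,4)='.' (+0 fires, +2 burnt)
  fire out at step 5

2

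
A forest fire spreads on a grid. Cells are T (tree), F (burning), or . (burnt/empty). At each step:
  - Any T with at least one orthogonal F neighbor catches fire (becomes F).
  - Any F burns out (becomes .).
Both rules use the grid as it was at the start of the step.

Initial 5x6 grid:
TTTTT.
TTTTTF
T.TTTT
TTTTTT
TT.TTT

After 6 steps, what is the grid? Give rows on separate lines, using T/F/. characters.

Step 1: 2 trees catch fire, 1 burn out
  TTTTT.
  TTTTF.
  T.TTTF
  TTTTTT
  TT.TTT
Step 2: 4 trees catch fire, 2 burn out
  TTTTF.
  TTTF..
  T.TTF.
  TTTTTF
  TT.TTT
Step 3: 5 trees catch fire, 4 burn out
  TTTF..
  TTF...
  T.TF..
  TTTTF.
  TT.TTF
Step 4: 5 trees catch fire, 5 burn out
  TTF...
  TF....
  T.F...
  TTTF..
  TT.TF.
Step 5: 4 trees catch fire, 5 burn out
  TF....
  F.....
  T.....
  TTF...
  TT.F..
Step 6: 3 trees catch fire, 4 burn out
  F.....
  ......
  F.....
  TF....
  TT....

F.....
......
F.....
TF....
TT....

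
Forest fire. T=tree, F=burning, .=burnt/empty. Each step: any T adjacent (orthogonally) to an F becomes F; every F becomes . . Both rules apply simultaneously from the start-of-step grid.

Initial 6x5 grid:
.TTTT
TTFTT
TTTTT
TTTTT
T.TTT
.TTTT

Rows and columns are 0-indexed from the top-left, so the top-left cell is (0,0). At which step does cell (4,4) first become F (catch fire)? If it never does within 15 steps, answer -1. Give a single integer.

Step 1: cell (4,4)='T' (+4 fires, +1 burnt)
Step 2: cell (4,4)='T' (+7 fires, +4 burnt)
Step 3: cell (4,4)='T' (+6 fires, +7 burnt)
Step 4: cell (4,4)='T' (+4 fires, +6 burnt)
Step 5: cell (4,4)='F' (+4 fires, +4 burnt)
  -> target ignites at step 5
Step 6: cell (4,4)='.' (+1 fires, +4 burnt)
Step 7: cell (4,4)='.' (+0 fires, +1 burnt)
  fire out at step 7

5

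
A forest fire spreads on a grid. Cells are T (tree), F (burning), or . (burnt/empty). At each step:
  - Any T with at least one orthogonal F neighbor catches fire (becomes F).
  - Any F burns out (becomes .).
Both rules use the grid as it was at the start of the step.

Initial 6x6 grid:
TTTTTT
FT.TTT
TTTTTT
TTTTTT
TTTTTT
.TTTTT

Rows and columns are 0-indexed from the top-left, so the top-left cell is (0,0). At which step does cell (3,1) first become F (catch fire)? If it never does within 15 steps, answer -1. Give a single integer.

Step 1: cell (3,1)='T' (+3 fires, +1 burnt)
Step 2: cell (3,1)='T' (+3 fires, +3 burnt)
Step 3: cell (3,1)='F' (+4 fires, +3 burnt)
  -> target ignites at step 3
Step 4: cell (3,1)='.' (+4 fires, +4 burnt)
Step 5: cell (3,1)='.' (+6 fires, +4 burnt)
Step 6: cell (3,1)='.' (+6 fires, +6 burnt)
Step 7: cell (3,1)='.' (+4 fires, +6 burnt)
Step 8: cell (3,1)='.' (+2 fires, +4 burnt)
Step 9: cell (3,1)='.' (+1 fires, +2 burnt)
Step 10: cell (3,1)='.' (+0 fires, +1 burnt)
  fire out at step 10

3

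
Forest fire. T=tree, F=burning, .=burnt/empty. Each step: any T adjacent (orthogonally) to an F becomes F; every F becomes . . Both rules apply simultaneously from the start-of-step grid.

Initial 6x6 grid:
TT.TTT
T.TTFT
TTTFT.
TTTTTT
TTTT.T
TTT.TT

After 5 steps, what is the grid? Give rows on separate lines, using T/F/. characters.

Step 1: 6 trees catch fire, 2 burn out
  TT.TFT
  T.TF.F
  TTF.F.
  TTTFTT
  TTTT.T
  TTT.TT
Step 2: 7 trees catch fire, 6 burn out
  TT.F.F
  T.F...
  TF....
  TTF.FT
  TTTF.T
  TTT.TT
Step 3: 4 trees catch fire, 7 burn out
  TT....
  T.....
  F.....
  TF...F
  TTF..T
  TTT.TT
Step 4: 5 trees catch fire, 4 burn out
  TT....
  F.....
  ......
  F.....
  TF...F
  TTF.TT
Step 5: 4 trees catch fire, 5 burn out
  FT....
  ......
  ......
  ......
  F.....
  TF..TF

FT....
......
......
......
F.....
TF..TF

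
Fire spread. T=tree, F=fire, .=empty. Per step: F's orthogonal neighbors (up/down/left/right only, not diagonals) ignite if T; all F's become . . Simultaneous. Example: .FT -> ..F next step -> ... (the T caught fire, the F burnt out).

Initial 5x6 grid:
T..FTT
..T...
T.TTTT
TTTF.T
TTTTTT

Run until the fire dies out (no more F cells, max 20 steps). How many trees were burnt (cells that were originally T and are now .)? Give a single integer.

Step 1: +4 fires, +2 burnt (F count now 4)
Step 2: +6 fires, +4 burnt (F count now 6)
Step 3: +5 fires, +6 burnt (F count now 5)
Step 4: +3 fires, +5 burnt (F count now 3)
Step 5: +0 fires, +3 burnt (F count now 0)
Fire out after step 5
Initially T: 19, now '.': 29
Total burnt (originally-T cells now '.'): 18

Answer: 18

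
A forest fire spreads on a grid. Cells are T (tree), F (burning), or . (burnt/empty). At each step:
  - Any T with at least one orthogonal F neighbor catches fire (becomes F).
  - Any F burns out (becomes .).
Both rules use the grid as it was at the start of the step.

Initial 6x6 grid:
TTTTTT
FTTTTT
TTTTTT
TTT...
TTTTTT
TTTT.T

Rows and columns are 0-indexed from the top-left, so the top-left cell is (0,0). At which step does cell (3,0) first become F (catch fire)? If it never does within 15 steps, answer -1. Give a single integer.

Step 1: cell (3,0)='T' (+3 fires, +1 burnt)
Step 2: cell (3,0)='F' (+4 fires, +3 burnt)
  -> target ignites at step 2
Step 3: cell (3,0)='.' (+5 fires, +4 burnt)
Step 4: cell (3,0)='.' (+6 fires, +5 burnt)
Step 5: cell (3,0)='.' (+5 fires, +6 burnt)
Step 6: cell (3,0)='.' (+4 fires, +5 burnt)
Step 7: cell (3,0)='.' (+2 fires, +4 burnt)
Step 8: cell (3,0)='.' (+1 fires, +2 burnt)
Step 9: cell (3,0)='.' (+1 fires, +1 burnt)
Step 10: cell (3,0)='.' (+0 fires, +1 burnt)
  fire out at step 10

2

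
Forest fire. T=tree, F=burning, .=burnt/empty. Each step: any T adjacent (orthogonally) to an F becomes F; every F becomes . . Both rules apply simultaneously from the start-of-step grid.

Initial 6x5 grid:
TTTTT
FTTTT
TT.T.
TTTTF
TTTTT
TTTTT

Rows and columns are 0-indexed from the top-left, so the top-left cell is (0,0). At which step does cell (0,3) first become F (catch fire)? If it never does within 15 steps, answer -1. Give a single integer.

Step 1: cell (0,3)='T' (+5 fires, +2 burnt)
Step 2: cell (0,3)='T' (+8 fires, +5 burnt)
Step 3: cell (0,3)='T' (+6 fires, +8 burnt)
Step 4: cell (0,3)='F' (+5 fires, +6 burnt)
  -> target ignites at step 4
Step 5: cell (0,3)='.' (+2 fires, +5 burnt)
Step 6: cell (0,3)='.' (+0 fires, +2 burnt)
  fire out at step 6

4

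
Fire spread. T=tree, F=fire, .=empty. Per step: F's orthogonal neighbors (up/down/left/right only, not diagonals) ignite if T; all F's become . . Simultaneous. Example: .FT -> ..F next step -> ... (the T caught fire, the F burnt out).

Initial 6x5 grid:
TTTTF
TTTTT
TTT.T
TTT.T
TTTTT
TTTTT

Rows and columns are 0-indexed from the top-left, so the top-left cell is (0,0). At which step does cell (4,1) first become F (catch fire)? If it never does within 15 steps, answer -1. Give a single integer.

Step 1: cell (4,1)='T' (+2 fires, +1 burnt)
Step 2: cell (4,1)='T' (+3 fires, +2 burnt)
Step 3: cell (4,1)='T' (+3 fires, +3 burnt)
Step 4: cell (4,1)='T' (+4 fires, +3 burnt)
Step 5: cell (4,1)='T' (+5 fires, +4 burnt)
Step 6: cell (4,1)='T' (+4 fires, +5 burnt)
Step 7: cell (4,1)='F' (+3 fires, +4 burnt)
  -> target ignites at step 7
Step 8: cell (4,1)='.' (+2 fires, +3 burnt)
Step 9: cell (4,1)='.' (+1 fires, +2 burnt)
Step 10: cell (4,1)='.' (+0 fires, +1 burnt)
  fire out at step 10

7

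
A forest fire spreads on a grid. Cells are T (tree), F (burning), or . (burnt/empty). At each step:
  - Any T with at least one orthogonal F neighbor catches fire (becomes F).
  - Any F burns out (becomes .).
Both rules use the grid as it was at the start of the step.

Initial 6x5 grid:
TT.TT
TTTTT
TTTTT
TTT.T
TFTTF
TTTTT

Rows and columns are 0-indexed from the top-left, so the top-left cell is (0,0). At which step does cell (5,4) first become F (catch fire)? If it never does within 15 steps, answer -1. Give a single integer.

Step 1: cell (5,4)='F' (+7 fires, +2 burnt)
  -> target ignites at step 1
Step 2: cell (5,4)='.' (+7 fires, +7 burnt)
Step 3: cell (5,4)='.' (+5 fires, +7 burnt)
Step 4: cell (5,4)='.' (+5 fires, +5 burnt)
Step 5: cell (5,4)='.' (+2 fires, +5 burnt)
Step 6: cell (5,4)='.' (+0 fires, +2 burnt)
  fire out at step 6

1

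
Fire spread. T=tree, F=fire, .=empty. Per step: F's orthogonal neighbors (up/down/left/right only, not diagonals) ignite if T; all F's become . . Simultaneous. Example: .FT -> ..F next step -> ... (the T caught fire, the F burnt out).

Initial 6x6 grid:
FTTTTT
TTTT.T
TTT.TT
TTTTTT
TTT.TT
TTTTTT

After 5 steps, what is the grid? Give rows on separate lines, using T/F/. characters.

Step 1: 2 trees catch fire, 1 burn out
  .FTTTT
  FTTT.T
  TTT.TT
  TTTTTT
  TTT.TT
  TTTTTT
Step 2: 3 trees catch fire, 2 burn out
  ..FTTT
  .FTT.T
  FTT.TT
  TTTTTT
  TTT.TT
  TTTTTT
Step 3: 4 trees catch fire, 3 burn out
  ...FTT
  ..FT.T
  .FT.TT
  FTTTTT
  TTT.TT
  TTTTTT
Step 4: 5 trees catch fire, 4 burn out
  ....FT
  ...F.T
  ..F.TT
  .FTTTT
  FTT.TT
  TTTTTT
Step 5: 4 trees catch fire, 5 burn out
  .....F
  .....T
  ....TT
  ..FTTT
  .FT.TT
  FTTTTT

.....F
.....T
....TT
..FTTT
.FT.TT
FTTTTT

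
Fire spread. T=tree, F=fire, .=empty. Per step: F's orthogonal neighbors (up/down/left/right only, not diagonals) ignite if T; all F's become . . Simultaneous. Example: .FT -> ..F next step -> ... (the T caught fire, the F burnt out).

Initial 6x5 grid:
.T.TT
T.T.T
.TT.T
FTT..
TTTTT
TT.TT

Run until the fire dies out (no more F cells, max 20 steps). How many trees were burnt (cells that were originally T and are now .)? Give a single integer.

Answer: 14

Derivation:
Step 1: +2 fires, +1 burnt (F count now 2)
Step 2: +4 fires, +2 burnt (F count now 4)
Step 3: +3 fires, +4 burnt (F count now 3)
Step 4: +2 fires, +3 burnt (F count now 2)
Step 5: +2 fires, +2 burnt (F count now 2)
Step 6: +1 fires, +2 burnt (F count now 1)
Step 7: +0 fires, +1 burnt (F count now 0)
Fire out after step 7
Initially T: 20, now '.': 24
Total burnt (originally-T cells now '.'): 14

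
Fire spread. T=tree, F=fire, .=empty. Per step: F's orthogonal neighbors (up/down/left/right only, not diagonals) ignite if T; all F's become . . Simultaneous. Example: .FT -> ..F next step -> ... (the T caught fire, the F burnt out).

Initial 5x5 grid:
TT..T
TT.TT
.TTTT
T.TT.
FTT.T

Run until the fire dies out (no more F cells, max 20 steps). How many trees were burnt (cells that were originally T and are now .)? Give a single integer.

Step 1: +2 fires, +1 burnt (F count now 2)
Step 2: +1 fires, +2 burnt (F count now 1)
Step 3: +1 fires, +1 burnt (F count now 1)
Step 4: +2 fires, +1 burnt (F count now 2)
Step 5: +2 fires, +2 burnt (F count now 2)
Step 6: +3 fires, +2 burnt (F count now 3)
Step 7: +3 fires, +3 burnt (F count now 3)
Step 8: +2 fires, +3 burnt (F count now 2)
Step 9: +0 fires, +2 burnt (F count now 0)
Fire out after step 9
Initially T: 17, now '.': 24
Total burnt (originally-T cells now '.'): 16

Answer: 16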